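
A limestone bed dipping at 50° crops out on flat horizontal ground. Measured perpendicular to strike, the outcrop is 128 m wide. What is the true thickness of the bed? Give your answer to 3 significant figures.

98.1 m

True thickness t = w · sin(dip) = 128 × sin 50°
t = 128 × 0.7660 = 98.054 m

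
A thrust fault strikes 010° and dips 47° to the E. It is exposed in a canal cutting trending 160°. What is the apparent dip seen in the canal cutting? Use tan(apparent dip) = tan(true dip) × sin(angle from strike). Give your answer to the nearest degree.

The section lies 30° from the strike.
tan(apparent dip) = tan 47° · sin 30° = 0.5362
apparent dip = arctan 0.5362 = 28.20°

28°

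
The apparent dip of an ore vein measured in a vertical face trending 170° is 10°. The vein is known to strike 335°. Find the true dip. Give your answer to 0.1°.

34.3°

The section is 15° from the strike.
tan(true dip) = tan 10° / sin 15° = 0.6813
true dip = arctan 0.6813 = 34.27°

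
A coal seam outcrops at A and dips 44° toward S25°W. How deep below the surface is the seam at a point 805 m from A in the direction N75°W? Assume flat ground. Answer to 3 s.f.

135 m

The hole lies 80° from the dip direction, so the down-dip offset is 805 × cos 80° = 139.79 m.
Depth = down-dip offset × tan(dip) = 139.79 × tan 44° = 139.79 × 0.9657
Depth = 134.99 m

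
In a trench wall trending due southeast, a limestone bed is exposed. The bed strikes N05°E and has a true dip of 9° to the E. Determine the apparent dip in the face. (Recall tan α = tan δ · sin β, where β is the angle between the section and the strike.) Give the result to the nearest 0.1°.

Angle between strike (N05°E) and section (due southeast): β = 50°.
tan(apparent dip) = tan 9° · sin 50° = 0.1213
apparent dip = arctan 0.1213 = 6.92°

6.9°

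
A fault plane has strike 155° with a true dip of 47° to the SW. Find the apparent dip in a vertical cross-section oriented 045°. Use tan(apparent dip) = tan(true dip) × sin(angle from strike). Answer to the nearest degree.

45°

The section lies 70° from the strike.
tan α = tan 47° × sin 70° = 1.0724 × 0.9397 = 1.0077
α = arctan(1.0077) = 45.22°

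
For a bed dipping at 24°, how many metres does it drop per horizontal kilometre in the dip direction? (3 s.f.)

445 m

drop per km = 1000 × tan 24° = 1000 × 0.4452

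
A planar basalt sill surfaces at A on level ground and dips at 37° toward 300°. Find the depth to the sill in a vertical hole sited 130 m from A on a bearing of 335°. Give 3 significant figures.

80.2 m

The hole lies 35° from the dip direction, so the down-dip offset is 130 × cos 35° = 106.49 m.
Depth = down-dip offset × tan(dip) = 106.49 × tan 37° = 106.49 × 0.7536
Depth = 80.25 m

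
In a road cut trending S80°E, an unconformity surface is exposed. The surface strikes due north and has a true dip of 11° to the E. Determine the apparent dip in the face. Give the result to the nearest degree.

11°

Angle between strike (due north) and section (S80°E): β = 80°.
tan α = tan 11° × sin 80° = 0.1944 × 0.9848 = 0.1914
α = arctan(0.1914) = 10.84°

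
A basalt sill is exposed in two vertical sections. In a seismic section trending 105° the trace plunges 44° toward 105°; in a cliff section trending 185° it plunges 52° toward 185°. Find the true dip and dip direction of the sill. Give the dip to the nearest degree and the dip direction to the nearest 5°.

The two traces are lines in the plane: v₁ = (sin 105°·cos 44°, cos 105°·cos 44°, −sin 44°), v₂ = (sin 185°·cos 52°, cos 185°·cos 52°, −sin 52°).
n = v₁ × v₂ = (0.279, -0.585, 0.436) (taken with n_z > 0).
True dip = arccos(n_z / |n|) = arccos(0.5583) = 56.1°.
The horizontal component of n points toward azimuth atan2(n_x, n_y) = 154°, the dip direction.

true dip 56°, dip direction 155°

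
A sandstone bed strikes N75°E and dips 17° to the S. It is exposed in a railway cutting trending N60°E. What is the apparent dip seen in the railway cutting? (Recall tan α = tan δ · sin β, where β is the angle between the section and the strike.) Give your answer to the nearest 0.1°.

4.5°

The strike is N75°E and the section trends N60°E; the acute angle between them is β = 15°.
tan α = tan 17° × sin 15° = 0.3057 × 0.2588 = 0.0791
apparent dip = arctan 0.0791 = 4.52°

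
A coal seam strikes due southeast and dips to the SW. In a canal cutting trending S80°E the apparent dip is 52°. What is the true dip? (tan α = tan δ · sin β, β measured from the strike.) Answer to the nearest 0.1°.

65.9°

β = acute angle between strike due southeast and section S80°E = 35°.
tan δ = tan α / sin β = tan 52° / sin 35° = 1.2799 / 0.5736 = 2.2315
true dip = arctan 2.2315 = 65.86°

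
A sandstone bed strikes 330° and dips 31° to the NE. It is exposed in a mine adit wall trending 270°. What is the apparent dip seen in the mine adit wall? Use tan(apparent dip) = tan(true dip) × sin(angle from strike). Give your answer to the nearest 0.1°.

The section lies 60° from the strike.
tan α = tan 31° × sin 60° = 0.6009 × 0.8660 = 0.5204
apparent dip = arctan 0.5204 = 27.49°

27.5°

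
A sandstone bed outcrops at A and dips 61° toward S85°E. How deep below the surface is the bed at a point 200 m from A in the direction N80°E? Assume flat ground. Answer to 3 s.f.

349 m

The hole lies 15° from the dip direction, so the down-dip offset is 200 × cos 15° = 193.19 m.
Depth = down-dip offset × tan(dip) = 193.19 × tan 61° = 193.19 × 1.8040
Depth = 348.52 m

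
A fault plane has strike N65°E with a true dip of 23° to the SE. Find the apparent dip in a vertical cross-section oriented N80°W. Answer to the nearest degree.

14°

Angle between strike (N65°E) and section (N80°W): β = 35°.
tan(apparent dip) = tan 23° · sin 35° = 0.2435
apparent dip = arctan 0.2435 = 13.68°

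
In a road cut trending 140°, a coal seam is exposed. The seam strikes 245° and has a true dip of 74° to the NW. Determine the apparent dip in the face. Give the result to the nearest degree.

73°

Angle between strike (245°) and section (140°): β = 75°.
tan(apparent dip) = tan 74° · sin 75° = 3.3686
apparent dip = arctan 3.3686 = 73.47°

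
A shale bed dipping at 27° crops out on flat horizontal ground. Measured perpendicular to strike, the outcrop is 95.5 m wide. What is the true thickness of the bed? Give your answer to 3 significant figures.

True thickness t = w · sin(dip) = 95.5 × sin 27°
t = 95.5 × 0.4540 = 43.356 m

43.4 m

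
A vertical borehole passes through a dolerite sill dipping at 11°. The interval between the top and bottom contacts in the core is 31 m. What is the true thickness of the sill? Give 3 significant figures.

30.4 m

True thickness t = h · cos(dip) = 31 × cos 11°
t = 31 × 0.9816 = 30.430 m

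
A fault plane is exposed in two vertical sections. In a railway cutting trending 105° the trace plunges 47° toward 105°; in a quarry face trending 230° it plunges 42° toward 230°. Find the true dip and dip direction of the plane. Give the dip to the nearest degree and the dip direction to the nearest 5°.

The two traces are lines in the plane: v₁ = (sin 105°·cos 47°, cos 105°·cos 47°, −sin 47°), v₂ = (sin 230°·cos 42°, cos 230°·cos 42°, −sin 42°).
Cross product v₁ × v₂ gives the pole to the plane: n ∝ (0.231, -0.857, 0.415).
True dip = arccos(n_z / |n|) = arccos(0.4236) = 64.9°.
Dip direction = azimuth of (n_x, n_y) = atan2(0.231, -0.857) = 165°.

true dip 65°, dip direction 165°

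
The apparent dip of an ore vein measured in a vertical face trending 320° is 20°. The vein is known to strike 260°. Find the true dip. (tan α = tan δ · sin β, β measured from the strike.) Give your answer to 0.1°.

22.8°

β = acute angle between strike 260° and section 320° = 60°.
tan(true dip) = tan 20° / sin 60° = 0.4203
true dip = arctan 0.4203 = 22.80°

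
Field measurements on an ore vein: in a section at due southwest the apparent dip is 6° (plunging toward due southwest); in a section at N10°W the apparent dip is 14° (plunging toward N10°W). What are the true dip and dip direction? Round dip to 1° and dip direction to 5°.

true dip 21°, dip direction 300°

Each apparent-dip line lies in the plane. As unit vectors (x east, y north, z up), v₁ plunges 6°→due southwest and v₂ plunges 14°→N10°W.
The plane normal is n = v₁ × v₂ ∝ (-0.270, 0.153, 0.790).
Dip δ = arctan(|n_h|/n_z) = arctan(0.310/0.790) = 21.4°.
Dip direction = azimuth of (n_x, n_y) = atan2(-0.270, 0.153) = 299°.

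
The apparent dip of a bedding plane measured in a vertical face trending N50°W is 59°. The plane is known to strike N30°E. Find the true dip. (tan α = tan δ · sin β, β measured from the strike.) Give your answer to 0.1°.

The section is 80° from the strike.
tan δ = tan α / sin β = tan 59° / sin 80° = 1.6643 / 0.9848 = 1.6900
true dip = arctan 1.6900 = 59.39°

59.4°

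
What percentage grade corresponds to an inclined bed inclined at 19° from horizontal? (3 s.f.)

34.4%

grade % = 100 × tan 19° = 100 × 0.3443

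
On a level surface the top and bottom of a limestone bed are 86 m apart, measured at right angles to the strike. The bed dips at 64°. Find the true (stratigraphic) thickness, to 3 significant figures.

77.3 m

True thickness t = w · sin(dip) = 86 × sin 64°
t = 86 × 0.8988 = 77.296 m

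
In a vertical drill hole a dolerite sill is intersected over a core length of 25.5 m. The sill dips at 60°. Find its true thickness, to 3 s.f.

12.8 m

True thickness t = h · cos(dip) = 25.5 × cos 60°
t = 25.5 × 0.5000 = 12.750 m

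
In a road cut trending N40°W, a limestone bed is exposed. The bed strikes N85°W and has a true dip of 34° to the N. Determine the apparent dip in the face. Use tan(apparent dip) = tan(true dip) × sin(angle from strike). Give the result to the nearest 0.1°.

The strike is N85°W and the section trends N40°W; the acute angle between them is β = 45°.
tan α = tan 34° × sin 45° = 0.6745 × 0.7071 = 0.4769
apparent dip = arctan 0.4769 = 25.50°

25.5°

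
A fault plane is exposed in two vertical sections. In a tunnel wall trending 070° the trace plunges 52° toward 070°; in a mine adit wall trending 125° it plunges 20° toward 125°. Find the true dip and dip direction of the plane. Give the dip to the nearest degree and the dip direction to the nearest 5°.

The two traces are lines in the plane: v₁ = (sin 70°·cos 52°, cos 70°·cos 52°, −sin 52°), v₂ = (sin 125°·cos 20°, cos 125°·cos 20°, −sin 20°).
Cross product v₁ × v₂ gives the pole to the plane: n ∝ (0.497, 0.409, 0.474).
tan δ = √(n_x²+n_y²)/n_z = 0.643/0.474, so δ = 53.6°.
Dip direction = atan2(0.497, 0.409) = 51° (azimuth of n's horizontal projection).

true dip 54°, dip direction 050°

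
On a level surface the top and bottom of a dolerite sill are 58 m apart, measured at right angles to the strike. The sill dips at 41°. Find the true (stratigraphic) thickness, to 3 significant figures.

38.1 m

True thickness t = w · sin(dip) = 58 × sin 41°
t = 58 × 0.6561 = 38.051 m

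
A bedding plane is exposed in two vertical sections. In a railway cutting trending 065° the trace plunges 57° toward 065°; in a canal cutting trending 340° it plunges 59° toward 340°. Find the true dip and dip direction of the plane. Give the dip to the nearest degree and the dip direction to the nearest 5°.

true dip 65°, dip direction 020°

Each apparent-dip line lies in the plane. As unit vectors (x east, y north, z up), v₁ plunges 57°→065° and v₂ plunges 59°→340°.
The plane normal is n = v₁ × v₂ ∝ (0.209, 0.571, 0.279).
Dip δ = arctan(|n_h|/n_z) = arctan(0.608/0.279) = 65.3°.
The horizontal component of n points toward azimuth atan2(n_x, n_y) = 20°, the dip direction.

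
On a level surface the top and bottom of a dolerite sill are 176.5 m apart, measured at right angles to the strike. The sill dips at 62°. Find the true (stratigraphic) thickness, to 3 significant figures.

156 m

True thickness t = w · sin(dip) = 176.5 × sin 62°
t = 176.5 × 0.8829 = 155.840 m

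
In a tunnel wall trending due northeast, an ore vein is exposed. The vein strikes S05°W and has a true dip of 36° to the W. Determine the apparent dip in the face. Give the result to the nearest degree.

25°

The section lies 40° from the strike.
tan α = tan 36° × sin 40° = 0.7265 × 0.6428 = 0.4670
apparent dip = arctan 0.4670 = 25.03°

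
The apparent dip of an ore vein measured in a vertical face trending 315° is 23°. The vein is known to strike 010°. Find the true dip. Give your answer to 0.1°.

27.4°

β = acute angle between strike 010° and section 315° = 55°.
tan(true dip) = tan 23° / sin 55° = 0.5182
true dip = arctan 0.5182 = 27.39°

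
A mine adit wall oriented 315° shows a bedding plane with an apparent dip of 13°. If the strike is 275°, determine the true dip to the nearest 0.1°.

β = acute angle between strike 275° and section 315° = 40°.
tan δ = tan α / sin β = tan 13° / sin 40° = 0.2309 / 0.6428 = 0.3592
true dip = arctan 0.3592 = 19.76°

19.8°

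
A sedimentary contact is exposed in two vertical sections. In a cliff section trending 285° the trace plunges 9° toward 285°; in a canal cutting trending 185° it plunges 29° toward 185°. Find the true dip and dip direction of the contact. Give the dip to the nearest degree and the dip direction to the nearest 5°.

Each apparent-dip line lies in the plane. As unit vectors (x east, y north, z up), v₁ plunges 9°→285° and v₂ plunges 29°→185°.
n = v₁ × v₂ = (-0.260, -0.451, 0.851) (taken with n_z > 0).
Dip δ = arctan(|n_h|/n_z) = arctan(0.520/0.851) = 31.5°.
Dip direction = atan2(-0.260, -0.451) = 210° (azimuth of n's horizontal projection).

true dip 31°, dip direction 210°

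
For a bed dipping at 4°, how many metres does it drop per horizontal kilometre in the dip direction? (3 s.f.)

drop per km = 1000 × tan 4° = 1000 × 0.0699

69.9 m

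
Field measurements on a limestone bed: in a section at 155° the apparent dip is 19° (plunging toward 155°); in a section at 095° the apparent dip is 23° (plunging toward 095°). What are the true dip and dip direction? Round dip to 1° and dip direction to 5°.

Represent each trace as a vector plunging at its apparent dip toward its trend (east-north-up frame): v₁ = (0.400, -0.857, -0.326), v₂ = (0.917, -0.080, -0.391).
The plane normal is n = v₁ × v₂ ∝ (0.309, -0.142, 0.754).
True dip = arccos(n_z / |n|) = arccos(0.9116) = 24.3°.
Dip direction = atan2(0.309, -0.142) = 115° (azimuth of n's horizontal projection).

true dip 24°, dip direction 115°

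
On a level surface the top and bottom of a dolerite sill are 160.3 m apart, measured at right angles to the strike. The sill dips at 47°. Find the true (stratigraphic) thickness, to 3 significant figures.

True thickness t = w · sin(dip) = 160.3 × sin 47°
t = 160.3 × 0.7314 = 117.236 m

117 m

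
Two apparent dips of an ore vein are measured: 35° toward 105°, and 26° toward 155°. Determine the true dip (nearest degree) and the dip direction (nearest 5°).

The two traces are lines in the plane: v₁ = (sin 105°·cos 35°, cos 105°·cos 35°, −sin 35°), v₂ = (sin 155°·cos 26°, cos 155°·cos 26°, −sin 26°).
n = v₁ × v₂ = (0.374, -0.129, 0.564) (taken with n_z > 0).
True dip = arccos(n_z / |n|) = arccos(0.8185) = 35.1°.
Dip direction = atan2(0.374, -0.129) = 109° (azimuth of n's horizontal projection).

true dip 35°, dip direction 110°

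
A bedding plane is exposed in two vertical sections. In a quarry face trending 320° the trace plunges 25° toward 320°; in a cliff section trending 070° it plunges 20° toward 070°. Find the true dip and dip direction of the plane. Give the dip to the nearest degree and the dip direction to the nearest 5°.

true dip 36°, dip direction 010°

Each apparent-dip line lies in the plane. As unit vectors (x east, y north, z up), v₁ plunges 25°→320° and v₂ plunges 20°→070°.
The plane normal is n = v₁ × v₂ ∝ (0.102, 0.572, 0.800).
tan δ = √(n_x²+n_y²)/n_z = 0.581/0.800, so δ = 36.0°.
The horizontal component of n points toward azimuth atan2(n_x, n_y) = 10°, the dip direction.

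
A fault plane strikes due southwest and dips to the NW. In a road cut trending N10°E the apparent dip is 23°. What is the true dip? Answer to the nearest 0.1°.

36.5°

The section is 35° from the strike.
tan δ = tan α / sin β = tan 23° / sin 35° = 0.4245 / 0.5736 = 0.7400
true dip = arctan 0.7400 = 36.50°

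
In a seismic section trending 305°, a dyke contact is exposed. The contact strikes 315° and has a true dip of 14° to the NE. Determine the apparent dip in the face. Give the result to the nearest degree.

Angle between strike (315°) and section (305°): β = 10°.
tan(apparent dip) = tan 14° · sin 10° = 0.0433
apparent dip = arctan 0.0433 = 2.48°

2°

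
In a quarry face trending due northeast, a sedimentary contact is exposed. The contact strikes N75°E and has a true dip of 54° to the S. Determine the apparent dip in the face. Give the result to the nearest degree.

35°

The strike is N75°E and the section trends due northeast; the acute angle between them is β = 30°.
tan(apparent dip) = tan 54° · sin 30° = 0.6882
apparent dip = arctan 0.6882 = 34.54°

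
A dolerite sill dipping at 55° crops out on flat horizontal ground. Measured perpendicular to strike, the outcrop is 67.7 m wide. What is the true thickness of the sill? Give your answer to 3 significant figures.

55.5 m

True thickness t = w · sin(dip) = 67.7 × sin 55°
t = 67.7 × 0.8192 = 55.457 m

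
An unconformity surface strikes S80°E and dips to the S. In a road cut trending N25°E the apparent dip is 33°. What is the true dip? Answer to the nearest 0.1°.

33.9°

β = acute angle between strike S80°E and section N25°E = 75°.
tan(true dip) = tan 33° / sin 75° = 0.6723
δ = arctan(0.6723) = 33.91°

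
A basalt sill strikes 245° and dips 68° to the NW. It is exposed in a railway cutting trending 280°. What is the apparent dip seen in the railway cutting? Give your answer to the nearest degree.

55°

Angle between strike (245°) and section (280°): β = 35°.
tan(apparent dip) = tan 68° · sin 35° = 1.4197
apparent dip = arctan 1.4197 = 54.84°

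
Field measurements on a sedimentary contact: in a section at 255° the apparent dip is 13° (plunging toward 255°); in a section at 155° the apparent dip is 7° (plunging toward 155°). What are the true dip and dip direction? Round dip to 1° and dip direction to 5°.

Represent each trace as a vector plunging at its apparent dip toward its trend (east-north-up frame): v₁ = (-0.941, -0.252, -0.225), v₂ = (0.419, -0.900, -0.122).
n = v₁ × v₂ = (-0.172, -0.209, 0.952) (taken with n_z > 0).
True dip = arccos(n_z / |n|) = arccos(0.9620) = 15.9°.
Dip direction = azimuth of (n_x, n_y) = atan2(-0.172, -0.209) = 219°.

true dip 16°, dip direction 220°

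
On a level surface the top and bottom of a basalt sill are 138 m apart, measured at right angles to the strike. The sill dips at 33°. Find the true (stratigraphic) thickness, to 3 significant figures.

75.2 m

True thickness t = w · sin(dip) = 138 × sin 33°
t = 138 × 0.5446 = 75.160 m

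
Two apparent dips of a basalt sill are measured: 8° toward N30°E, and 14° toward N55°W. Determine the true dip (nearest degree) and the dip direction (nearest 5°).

true dip 15°, dip direction 330°

Represent each trace as a vector plunging at its apparent dip toward its trend (east-north-up frame): v₁ = (0.495, 0.858, -0.139), v₂ = (-0.795, 0.557, -0.242).
n = v₁ × v₂ = (-0.130, 0.230, 0.957) (taken with n_z > 0).
Dip δ = arctan(|n_h|/n_z) = arctan(0.265/0.957) = 15.4°.
Dip direction = azimuth of (n_x, n_y) = atan2(-0.130, 0.230) = 331°.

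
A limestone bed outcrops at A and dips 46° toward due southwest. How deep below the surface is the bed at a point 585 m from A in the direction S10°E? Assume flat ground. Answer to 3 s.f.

347 m

The hole lies 55° from the dip direction, so the down-dip offset is 585 × cos 55° = 335.54 m.
Depth = down-dip offset × tan(dip) = 335.54 × tan 46° = 335.54 × 1.0355
Depth = 347.46 m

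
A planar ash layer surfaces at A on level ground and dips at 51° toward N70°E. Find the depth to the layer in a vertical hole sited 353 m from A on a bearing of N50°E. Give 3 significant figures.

The hole lies 20° from the dip direction, so the down-dip offset is 353 × cos 20° = 331.71 m.
Depth = down-dip offset × tan(dip) = 331.71 × tan 51° = 331.71 × 1.2349
Depth = 409.63 m

410 m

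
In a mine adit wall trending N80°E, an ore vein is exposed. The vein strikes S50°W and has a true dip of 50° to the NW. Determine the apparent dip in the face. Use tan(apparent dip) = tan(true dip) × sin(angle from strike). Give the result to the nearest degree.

31°

Angle between strike (S50°W) and section (N80°E): β = 30°.
tan(apparent dip) = tan 50° · sin 30° = 0.5959
apparent dip = arctan 0.5959 = 30.79°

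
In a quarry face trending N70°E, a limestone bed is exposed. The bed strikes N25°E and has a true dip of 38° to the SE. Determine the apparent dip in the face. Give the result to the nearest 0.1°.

The strike is N25°E and the section trends N70°E; the acute angle between them is β = 45°.
tan(apparent dip) = tan 38° · sin 45° = 0.5525
α = arctan(0.5525) = 28.92°

28.9°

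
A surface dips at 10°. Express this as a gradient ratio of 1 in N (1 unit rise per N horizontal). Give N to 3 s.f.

1 : N means tan θ = 1/N, so N = 1/tan 10° = 1/0.1763

1 in 5.67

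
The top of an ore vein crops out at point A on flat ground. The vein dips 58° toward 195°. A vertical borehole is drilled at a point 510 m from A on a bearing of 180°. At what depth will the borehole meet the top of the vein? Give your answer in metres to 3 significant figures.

The hole lies 15° from the dip direction, so the down-dip offset is 510 × cos 15° = 492.62 m.
Depth = down-dip offset × tan(dip) = 492.62 × tan 58° = 492.62 × 1.6003
Depth = 788.36 m

788 m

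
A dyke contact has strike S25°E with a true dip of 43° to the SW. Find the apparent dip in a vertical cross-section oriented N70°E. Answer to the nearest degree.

43°

The section lies 85° from the strike.
tan(apparent dip) = tan 43° · sin 85° = 0.9290
α = arctan(0.9290) = 42.89°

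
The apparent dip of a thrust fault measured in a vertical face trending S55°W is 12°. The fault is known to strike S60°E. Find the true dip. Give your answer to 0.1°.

β = acute angle between strike S60°E and section S55°W = 65°.
tan δ = tan α / sin β = tan 12° / sin 65° = 0.2126 / 0.9063 = 0.2345
true dip = arctan 0.2345 = 13.20°

13.2°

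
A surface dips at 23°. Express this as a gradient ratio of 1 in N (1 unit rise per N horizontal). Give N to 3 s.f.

1 : N means tan θ = 1/N, so N = 1/tan 23° = 1/0.4245

1 in 2.36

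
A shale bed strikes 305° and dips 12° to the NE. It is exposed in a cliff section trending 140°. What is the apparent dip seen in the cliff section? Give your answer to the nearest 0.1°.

The section lies 15° from the strike.
tan α = tan 12° × sin 15° = 0.2126 × 0.2588 = 0.0550
apparent dip = arctan 0.0550 = 3.15°

3.1°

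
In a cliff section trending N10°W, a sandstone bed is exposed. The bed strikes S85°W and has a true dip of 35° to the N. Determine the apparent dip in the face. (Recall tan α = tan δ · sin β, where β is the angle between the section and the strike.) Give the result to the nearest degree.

The section lies 85° from the strike.
tan α = tan 35° × sin 85° = 0.7002 × 0.9962 = 0.6975
α = arctan(0.6975) = 34.90°

35°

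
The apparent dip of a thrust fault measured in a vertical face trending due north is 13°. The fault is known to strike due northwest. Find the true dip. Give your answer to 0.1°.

β = acute angle between strike due northwest and section due north = 45°.
tan(true dip) = tan 13° / sin 45° = 0.3265
δ = arctan(0.3265) = 18.08°

18.1°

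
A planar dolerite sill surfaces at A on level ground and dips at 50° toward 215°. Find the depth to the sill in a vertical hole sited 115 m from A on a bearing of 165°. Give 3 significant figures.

The hole lies 50° from the dip direction, so the down-dip offset is 115 × cos 50° = 73.92 m.
Depth = down-dip offset × tan(dip) = 73.92 × tan 50° = 73.92 × 1.1918
Depth = 88.10 m

88.1 m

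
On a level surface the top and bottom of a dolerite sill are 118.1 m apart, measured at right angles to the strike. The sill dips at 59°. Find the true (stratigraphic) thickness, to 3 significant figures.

101 m

True thickness t = w · sin(dip) = 118.1 × sin 59°
t = 118.1 × 0.8572 = 101.231 m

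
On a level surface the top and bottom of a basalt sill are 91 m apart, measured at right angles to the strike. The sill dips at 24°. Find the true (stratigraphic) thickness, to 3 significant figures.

True thickness t = w · sin(dip) = 91 × sin 24°
t = 91 × 0.4067 = 37.013 m

37.0 m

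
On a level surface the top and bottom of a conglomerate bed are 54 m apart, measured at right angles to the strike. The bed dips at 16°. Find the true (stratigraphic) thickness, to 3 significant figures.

14.9 m

True thickness t = w · sin(dip) = 54 × sin 16°
t = 54 × 0.2756 = 14.884 m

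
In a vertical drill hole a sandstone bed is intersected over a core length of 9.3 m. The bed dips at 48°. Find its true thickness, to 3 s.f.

6.22 m

True thickness t = h · cos(dip) = 9.3 × cos 48°
t = 9.3 × 0.6691 = 6.223 m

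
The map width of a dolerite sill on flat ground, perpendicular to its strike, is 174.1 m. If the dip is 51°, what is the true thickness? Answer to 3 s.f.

135 m

True thickness t = w · sin(dip) = 174.1 × sin 51°
t = 174.1 × 0.7771 = 135.301 m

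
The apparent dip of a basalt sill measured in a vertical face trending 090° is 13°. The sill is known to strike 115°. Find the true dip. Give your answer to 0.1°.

The section is 25° from the strike.
tan δ = tan α / sin β = tan 13° / sin 25° = 0.2309 / 0.4226 = 0.5463
δ = arctan(0.5463) = 28.65°

28.6°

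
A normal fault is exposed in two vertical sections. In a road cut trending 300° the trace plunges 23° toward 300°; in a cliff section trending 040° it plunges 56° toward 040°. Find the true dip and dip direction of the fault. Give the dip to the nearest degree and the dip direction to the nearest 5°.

true dip 59°, dip direction 015°

Each apparent-dip line lies in the plane. As unit vectors (x east, y north, z up), v₁ plunges 23°→300° and v₂ plunges 56°→040°.
Cross product v₁ × v₂ gives the pole to the plane: n ∝ (0.214, 0.801, 0.507).
Dip δ = arctan(|n_h|/n_z) = arctan(0.829/0.507) = 58.6°.
Dip direction = atan2(0.214, 0.801) = 15° (azimuth of n's horizontal projection).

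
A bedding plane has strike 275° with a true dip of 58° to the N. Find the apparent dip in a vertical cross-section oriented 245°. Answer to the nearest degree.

The strike is 275° and the section trends 245°; the acute angle between them is β = 30°.
tan(apparent dip) = tan 58° · sin 30° = 0.8002
α = arctan(0.8002) = 38.67°

39°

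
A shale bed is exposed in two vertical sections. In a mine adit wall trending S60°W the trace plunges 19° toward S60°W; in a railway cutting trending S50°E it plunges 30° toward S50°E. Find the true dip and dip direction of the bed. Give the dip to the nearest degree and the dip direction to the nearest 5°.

The two traces are lines in the plane: v₁ = (sin 240°·cos 19°, cos 240°·cos 19°, −sin 19°), v₂ = (sin 130°·cos 30°, cos 130°·cos 30°, −sin 30°).
The plane normal is n = v₁ × v₂ ∝ (0.055, -0.625, 0.769).
tan δ = √(n_x²+n_y²)/n_z = 0.628/0.769, so δ = 39.2°.
The horizontal component of n points toward azimuth atan2(n_x, n_y) = 175°, the dip direction.

true dip 39°, dip direction 175°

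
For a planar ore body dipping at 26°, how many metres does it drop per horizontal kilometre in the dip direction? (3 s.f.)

drop per km = 1000 × tan 26° = 1000 × 0.4877

488 m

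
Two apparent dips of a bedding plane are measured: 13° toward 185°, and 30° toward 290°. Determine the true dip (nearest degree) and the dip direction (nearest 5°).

true dip 35°, dip direction 255°

Represent each trace as a vector plunging at its apparent dip toward its trend (east-north-up frame): v₁ = (-0.085, -0.971, -0.225), v₂ = (-0.814, 0.296, -0.500).
Cross product v₁ × v₂ gives the pole to the plane: n ∝ (-0.552, -0.141, 0.815).
True dip = arccos(n_z / |n|) = arccos(0.8197) = 34.9°.
Dip direction = azimuth of (n_x, n_y) = atan2(-0.552, -0.141) = 256°.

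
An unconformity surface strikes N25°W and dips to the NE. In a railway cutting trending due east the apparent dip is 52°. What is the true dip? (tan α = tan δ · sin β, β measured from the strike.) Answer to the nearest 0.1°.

β = acute angle between strike N25°W and section due east = 65°.
tan δ = tan α / sin β = tan 52° / sin 65° = 1.2799 / 0.9063 = 1.4123
δ = arctan(1.4123) = 54.70°

54.7°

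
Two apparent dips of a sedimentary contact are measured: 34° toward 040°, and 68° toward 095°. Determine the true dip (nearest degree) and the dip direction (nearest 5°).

Each apparent-dip line lies in the plane. As unit vectors (x east, y north, z up), v₁ plunges 34°→040° and v₂ plunges 68°→095°.
Cross product v₁ × v₂ gives the pole to the plane: n ∝ (0.607, -0.285, 0.254).
tan δ = √(n_x²+n_y²)/n_z = 0.671/0.254, so δ = 69.2°.
The horizontal component of n points toward azimuth atan2(n_x, n_y) = 115°, the dip direction.

true dip 69°, dip direction 115°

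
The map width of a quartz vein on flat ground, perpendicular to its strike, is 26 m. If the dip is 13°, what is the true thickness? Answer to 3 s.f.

5.85 m

True thickness t = w · sin(dip) = 26 × sin 13°
t = 26 × 0.2250 = 5.849 m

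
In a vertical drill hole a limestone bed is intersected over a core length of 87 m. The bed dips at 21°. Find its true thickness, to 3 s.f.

81.2 m

True thickness t = h · cos(dip) = 87 × cos 21°
t = 87 × 0.9336 = 81.221 m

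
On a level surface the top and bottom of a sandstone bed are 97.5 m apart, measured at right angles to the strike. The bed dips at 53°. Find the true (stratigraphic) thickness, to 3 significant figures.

True thickness t = w · sin(dip) = 97.5 × sin 53°
t = 97.5 × 0.7986 = 77.867 m

77.9 m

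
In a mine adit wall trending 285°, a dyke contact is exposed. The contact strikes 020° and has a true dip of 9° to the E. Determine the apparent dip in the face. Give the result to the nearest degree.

9°

The section lies 85° from the strike.
tan α = tan 9° × sin 85° = 0.1584 × 0.9962 = 0.1578
apparent dip = arctan 0.1578 = 8.97°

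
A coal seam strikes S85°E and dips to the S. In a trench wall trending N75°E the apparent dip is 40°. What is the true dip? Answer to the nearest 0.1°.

67.8°

β = acute angle between strike S85°E and section N75°E = 20°.
tan δ = tan α / sin β = tan 40° / sin 20° = 0.8391 / 0.3420 = 2.4534
true dip = arctan 2.4534 = 67.82°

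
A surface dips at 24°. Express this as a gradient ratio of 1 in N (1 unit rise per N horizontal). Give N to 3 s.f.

1 in 2.25

1 : N means tan θ = 1/N, so N = 1/tan 24° = 1/0.4452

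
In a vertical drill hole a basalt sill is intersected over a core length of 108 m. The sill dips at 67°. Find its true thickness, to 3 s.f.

42.2 m

True thickness t = h · cos(dip) = 108 × cos 67°
t = 108 × 0.3907 = 42.199 m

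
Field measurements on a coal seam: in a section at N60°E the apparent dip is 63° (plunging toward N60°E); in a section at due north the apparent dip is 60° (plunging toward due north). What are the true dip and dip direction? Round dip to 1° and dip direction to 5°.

true dip 65°, dip direction 035°

The two traces are lines in the plane: v₁ = (sin 60°·cos 63°, cos 60°·cos 63°, −sin 63°), v₂ = (sin 0°·cos 60°, cos 0°·cos 60°, −sin 60°).
n = v₁ × v₂ = (0.249, 0.340, 0.197) (taken with n_z > 0).
Dip δ = arctan(|n_h|/n_z) = arctan(0.422/0.197) = 65.0°.
The horizontal component of n points toward azimuth atan2(n_x, n_y) = 36°, the dip direction.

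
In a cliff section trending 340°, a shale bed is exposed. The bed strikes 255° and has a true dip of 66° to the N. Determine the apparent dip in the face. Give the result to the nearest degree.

66°

Angle between strike (255°) and section (340°): β = 85°.
tan α = tan 66° × sin 85° = 2.2460 × 0.9962 = 2.2375
α = arctan(2.2375) = 65.92°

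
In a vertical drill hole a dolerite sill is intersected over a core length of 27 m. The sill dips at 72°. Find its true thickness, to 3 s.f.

True thickness t = h · cos(dip) = 27 × cos 72°
t = 27 × 0.3090 = 8.343 m

8.34 m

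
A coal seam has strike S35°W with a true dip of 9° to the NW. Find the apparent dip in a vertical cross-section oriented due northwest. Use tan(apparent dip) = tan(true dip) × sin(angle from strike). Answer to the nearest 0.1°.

8.9°

The strike is S35°W and the section trends due northwest; the acute angle between them is β = 80°.
tan(apparent dip) = tan 9° · sin 80° = 0.1560
apparent dip = arctan 0.1560 = 8.87°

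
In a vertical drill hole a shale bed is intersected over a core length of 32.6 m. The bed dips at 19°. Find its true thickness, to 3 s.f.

30.8 m

True thickness t = h · cos(dip) = 32.6 × cos 19°
t = 32.6 × 0.9455 = 30.824 m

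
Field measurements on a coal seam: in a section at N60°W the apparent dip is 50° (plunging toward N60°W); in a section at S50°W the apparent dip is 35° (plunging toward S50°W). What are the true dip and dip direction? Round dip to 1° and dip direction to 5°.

true dip 51°, dip direction 285°

Represent each trace as a vector plunging at its apparent dip toward its trend (east-north-up frame): v₁ = (-0.557, 0.321, -0.766), v₂ = (-0.628, -0.527, -0.574).
Cross product v₁ × v₂ gives the pole to the plane: n ∝ (-0.588, 0.161, 0.495).
True dip = arccos(n_z / |n|) = arccos(0.6303) = 50.9°.
The horizontal component of n points toward azimuth atan2(n_x, n_y) = 285°, the dip direction.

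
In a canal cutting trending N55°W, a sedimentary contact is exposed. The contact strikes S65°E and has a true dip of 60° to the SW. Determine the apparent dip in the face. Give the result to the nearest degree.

Angle between strike (S65°E) and section (N55°W): β = 10°.
tan α = tan 60° × sin 10° = 1.7321 × 0.1736 = 0.3008
α = arctan(0.3008) = 16.74°

17°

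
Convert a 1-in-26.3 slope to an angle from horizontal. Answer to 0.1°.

tan θ = 1/26.3 = 0.0380
θ = arctan(0.0380) = 2.18°

2.2°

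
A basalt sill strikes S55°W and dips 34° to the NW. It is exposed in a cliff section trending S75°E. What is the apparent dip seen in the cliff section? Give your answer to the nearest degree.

27°

Angle between strike (S55°W) and section (S75°E): β = 50°.
tan α = tan 34° × sin 50° = 0.6745 × 0.7660 = 0.5167
α = arctan(0.5167) = 27.33°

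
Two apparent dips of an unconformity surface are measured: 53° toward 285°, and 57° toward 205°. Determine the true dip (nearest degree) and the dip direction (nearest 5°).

Represent each trace as a vector plunging at its apparent dip toward its trend (east-north-up frame): v₁ = (-0.581, 0.156, -0.799), v₂ = (-0.230, -0.494, -0.839).
Cross product v₁ × v₂ gives the pole to the plane: n ∝ (-0.525, -0.304, 0.323).
True dip = arccos(n_z / |n|) = arccos(0.4699) = 62.0°.
Dip direction = atan2(-0.525, -0.304) = 240° (azimuth of n's horizontal projection).

true dip 62°, dip direction 240°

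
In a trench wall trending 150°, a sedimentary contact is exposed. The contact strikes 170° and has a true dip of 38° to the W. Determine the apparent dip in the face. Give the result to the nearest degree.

Angle between strike (170°) and section (150°): β = 20°.
tan α = tan 38° × sin 20° = 0.7813 × 0.3420 = 0.2672
α = arctan(0.2672) = 14.96°

15°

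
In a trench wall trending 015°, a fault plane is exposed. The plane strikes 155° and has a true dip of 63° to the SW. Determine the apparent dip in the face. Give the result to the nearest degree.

52°

Angle between strike (155°) and section (015°): β = 40°.
tan α = tan 63° × sin 40° = 1.9626 × 0.6428 = 1.2615
apparent dip = arctan 1.2615 = 51.60°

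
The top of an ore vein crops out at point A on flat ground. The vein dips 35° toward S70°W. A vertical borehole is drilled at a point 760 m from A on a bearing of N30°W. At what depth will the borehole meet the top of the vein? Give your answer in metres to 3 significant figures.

92.4 m

The hole lies 80° from the dip direction, so the down-dip offset is 760 × cos 80° = 131.97 m.
Depth = down-dip offset × tan(dip) = 131.97 × tan 35° = 131.97 × 0.7002
Depth = 92.41 m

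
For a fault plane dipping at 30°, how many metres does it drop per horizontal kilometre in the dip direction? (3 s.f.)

drop per km = 1000 × tan 30° = 1000 × 0.5774

577 m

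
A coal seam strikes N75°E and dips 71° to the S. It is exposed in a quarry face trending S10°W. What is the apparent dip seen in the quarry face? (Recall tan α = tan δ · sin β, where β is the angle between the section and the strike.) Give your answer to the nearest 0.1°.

The section lies 65° from the strike.
tan(apparent dip) = tan 71° · sin 65° = 2.6321
apparent dip = arctan 2.6321 = 69.20°

69.2°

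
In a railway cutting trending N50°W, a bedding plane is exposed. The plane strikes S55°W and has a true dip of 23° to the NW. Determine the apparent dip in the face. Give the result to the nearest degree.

The section lies 75° from the strike.
tan(apparent dip) = tan 23° · sin 75° = 0.4100
apparent dip = arctan 0.4100 = 22.29°

22°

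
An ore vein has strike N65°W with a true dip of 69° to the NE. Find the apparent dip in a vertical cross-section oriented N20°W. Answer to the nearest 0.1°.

61.5°

The section lies 45° from the strike.
tan α = tan 69° × sin 45° = 2.6051 × 0.7071 = 1.8421
α = arctan(1.8421) = 61.50°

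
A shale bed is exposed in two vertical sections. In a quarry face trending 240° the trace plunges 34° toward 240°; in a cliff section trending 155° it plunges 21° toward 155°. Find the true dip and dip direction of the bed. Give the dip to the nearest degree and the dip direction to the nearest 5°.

The two traces are lines in the plane: v₁ = (sin 240°·cos 34°, cos 240°·cos 34°, −sin 34°), v₂ = (sin 155°·cos 21°, cos 155°·cos 21°, −sin 21°).
n = v₁ × v₂ = (-0.325, -0.478, 0.771) (taken with n_z > 0).
Dip δ = arctan(|n_h|/n_z) = arctan(0.578/0.771) = 36.8°.
The horizontal component of n points toward azimuth atan2(n_x, n_y) = 214°, the dip direction.

true dip 37°, dip direction 215°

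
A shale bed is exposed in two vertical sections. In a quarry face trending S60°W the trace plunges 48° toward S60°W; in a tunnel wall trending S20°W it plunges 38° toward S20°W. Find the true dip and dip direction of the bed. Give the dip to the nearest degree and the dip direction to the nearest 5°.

Each apparent-dip line lies in the plane. As unit vectors (x east, y north, z up), v₁ plunges 48°→S60°W and v₂ plunges 38°→S20°W.
The plane normal is n = v₁ × v₂ ∝ (-0.344, -0.156, 0.339).
True dip = arccos(n_z / |n|) = arccos(0.6674) = 48.1°.
The horizontal component of n points toward azimuth atan2(n_x, n_y) = 246°, the dip direction.

true dip 48°, dip direction 245°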